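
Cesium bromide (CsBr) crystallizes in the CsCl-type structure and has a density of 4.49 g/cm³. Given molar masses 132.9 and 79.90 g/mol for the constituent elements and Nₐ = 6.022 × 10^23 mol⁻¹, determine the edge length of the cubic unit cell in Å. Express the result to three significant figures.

4.29 Å

M(CsBr) = 212.8 g/mol; Z = 1 formula unit per cell.
a³ = Z·M/(N_A·ρ) = 1 × 212.8 / (6.022 × 10²³ × 4.49) = 7.870 × 10^-23 cm³, so a = 4.285 × 10^-8 cm = 4.29 Å.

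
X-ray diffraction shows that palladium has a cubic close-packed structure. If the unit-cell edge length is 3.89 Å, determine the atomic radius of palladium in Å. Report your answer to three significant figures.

In an FCC lattice, atoms touch along the face diagonal, so √2·a = 4r.
r = √2·a/4 = 1.4142 × 3.89 / 4 = 1.38 Å.

1.38 Å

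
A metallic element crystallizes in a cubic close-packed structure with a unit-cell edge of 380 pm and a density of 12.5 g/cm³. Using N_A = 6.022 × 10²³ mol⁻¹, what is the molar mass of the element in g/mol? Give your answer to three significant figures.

An FCC cell has Z = 4 atoms; a = 3.800 × 10^-8 cm.
M = ρ·N_A·a³/Z = 12.5 × 6.022 × 10²³ × 5.487 × 10^-23 / 4 = 103 g/mol.

103 g/mol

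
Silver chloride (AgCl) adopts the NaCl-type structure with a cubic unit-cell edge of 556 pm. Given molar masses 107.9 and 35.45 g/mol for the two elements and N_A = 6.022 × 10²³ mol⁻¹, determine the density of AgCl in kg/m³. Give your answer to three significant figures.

The NaCl-type structure contains Z = 4 formula units per cell; M(AgCl) = 107.9 + 35.45 = 143.35 g/mol.
a³ = (5.560 × 10^-8 cm)³ = 1.719 × 10^-22 cm³.
ρ = 4 × 143.35 / (6.022 × 10²³ × 1.719 × 10^-22) = 5.540 g/cm³ = 5540 kg/m³.

5540 kg/m³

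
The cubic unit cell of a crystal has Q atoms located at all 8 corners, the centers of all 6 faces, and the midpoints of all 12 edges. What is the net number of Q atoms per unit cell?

7

Corner atoms are shared by 8 cells (1/8 each), face atoms by 2 (1/2 each), edge atoms by 4 (1/4 each).
Net atoms = 8 × 1/8 + 6 × 1/2 + 12 × 1/4 = 1 + 3 + 3 = 7.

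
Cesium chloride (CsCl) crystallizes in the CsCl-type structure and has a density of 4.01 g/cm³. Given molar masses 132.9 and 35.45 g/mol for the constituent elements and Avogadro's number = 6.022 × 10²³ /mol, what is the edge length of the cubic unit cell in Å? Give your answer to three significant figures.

M(CsCl) = 168.35 g/mol; Z = 1 formula unit per cell.
a³ = Z·M/(N_A·ρ) = 1 × 168.35 / (6.022 × 10²³ × 4.01) = 6.972 × 10^-23 cm³, so a = 4.116 × 10^-8 cm = 4.12 Å.

4.12 Å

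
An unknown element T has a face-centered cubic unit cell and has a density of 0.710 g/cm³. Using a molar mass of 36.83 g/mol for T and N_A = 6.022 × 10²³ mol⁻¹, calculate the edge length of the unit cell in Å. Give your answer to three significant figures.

With Z = 4 atoms per FCC cell, a³ = Z·M/(N_A·ρ) = 4 × 36.83 / (6.022 × 10²³ × 0.7100 g/cm³) = 3.446 × 10^-22 cm³.
a = (3.446 × 10^-22)^(1/3) = 7.011 × 10^-8 cm = 7.01 Å.

7.01 Å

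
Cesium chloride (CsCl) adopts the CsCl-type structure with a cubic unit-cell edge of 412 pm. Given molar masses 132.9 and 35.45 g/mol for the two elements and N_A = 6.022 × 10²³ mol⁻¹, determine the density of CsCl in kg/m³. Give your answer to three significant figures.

4000 kg/m³

The CsCl-type structure contains Z = 1 formula unit per cell; M(CsCl) = 132.9 + 35.45 = 168.35 g/mol.
a³ = (4.120 × 10^-8 cm)³ = 6.993 × 10^-23 cm³.
ρ = 1 × 168.35 / (6.022 × 10²³ × 6.993 × 10^-23) = 3.997 g/cm³ = 4000 kg/m³.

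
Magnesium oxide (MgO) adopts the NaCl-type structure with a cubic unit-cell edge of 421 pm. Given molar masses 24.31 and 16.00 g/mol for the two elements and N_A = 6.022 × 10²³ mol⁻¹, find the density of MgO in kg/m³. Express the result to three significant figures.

3590 kg/m³

The NaCl-type structure contains Z = 4 formula units per cell; M(MgO) = 24.31 + 16.00 = 40.31 g/mol.
a³ = (4.210 × 10^-8 cm)³ = 7.462 × 10^-23 cm³.
ρ = 4 × 40.31 / (6.022 × 10²³ × 7.462 × 10^-23) = 3.588 g/cm³ = 3590 kg/m³.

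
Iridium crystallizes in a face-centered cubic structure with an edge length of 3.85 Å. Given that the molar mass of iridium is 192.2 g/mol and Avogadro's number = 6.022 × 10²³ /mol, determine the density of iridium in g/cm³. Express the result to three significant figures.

22.4 g/cm³

An FCC unit cell contains Z = 4 atoms.
Cell volume: a³ = (3.85 Å)³ = (3.850 × 10^-8 cm)³ = 5.707 × 10^-23 cm³.
ρ = Z·M/(N_A·a³) = 4 × 192.2 / (6.022 × 10²³ × 5.707 × 10^-23) = 22.37 g/cm³.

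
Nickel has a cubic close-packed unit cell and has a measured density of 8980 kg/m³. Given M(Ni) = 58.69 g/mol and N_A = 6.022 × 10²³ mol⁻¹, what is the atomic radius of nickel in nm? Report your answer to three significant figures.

For an FCC cell (Z = 4), a³ = Z·M/(N_A·ρ) = 4 × 58.69 / (6.022 × 10²³ × 8.980) = 4.341 × 10^-23 cm³, so a = 3.515 × 10^-8 cm = 0.3515 nm.
Atoms touch along the face diagonal, so √2·a = 4r, so r = 0.3536 × a = 0.124 nm.

0.124 nm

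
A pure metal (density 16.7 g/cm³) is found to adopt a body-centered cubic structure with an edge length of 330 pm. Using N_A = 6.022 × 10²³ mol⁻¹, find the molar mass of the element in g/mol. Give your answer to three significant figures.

181 g/mol

A BCC cell has Z = 2 atoms; a = 3.300 × 10^-8 cm.
M = ρ·N_A·a³/Z = 16.7 × 6.022 × 10²³ × 3.594 × 10^-23 / 2 = 181 g/mol.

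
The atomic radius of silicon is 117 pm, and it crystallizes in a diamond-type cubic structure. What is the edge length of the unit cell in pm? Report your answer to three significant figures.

540 pm

In a diamond cubic lattice, nearest neighbors lie along the body diagonal with √3·a = 8r.
a = 8r/√3 = 8 × 117 / 1.7321 = 540 pm.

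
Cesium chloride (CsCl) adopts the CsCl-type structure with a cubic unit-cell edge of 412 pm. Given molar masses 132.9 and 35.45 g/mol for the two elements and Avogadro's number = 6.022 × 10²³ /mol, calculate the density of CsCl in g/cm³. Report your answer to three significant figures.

The CsCl-type structure contains Z = 1 formula unit per cell; M(CsCl) = 132.9 + 35.45 = 168.35 g/mol.
a³ = (4.120 × 10^-8 cm)³ = 6.993 × 10^-23 cm³.
ρ = 1 × 168.35 / (6.022 × 10²³ × 6.993 × 10^-23) = 3.997 g/cm³.

4.00 g/cm³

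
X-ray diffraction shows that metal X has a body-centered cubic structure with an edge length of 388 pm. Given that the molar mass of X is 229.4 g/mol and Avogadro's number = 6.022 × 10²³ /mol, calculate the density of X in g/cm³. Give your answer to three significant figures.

13.0 g/cm³

A BCC unit cell contains Z = 2 atoms.
Cell volume: a³ = (388 pm)³ = (3.880 × 10^-8 cm)³ = 5.841 × 10^-23 cm³.
ρ = Z·M/(N_A·a³) = 2 × 229.4 / (6.022 × 10²³ × 5.841 × 10^-23) = 13.04 g/cm³.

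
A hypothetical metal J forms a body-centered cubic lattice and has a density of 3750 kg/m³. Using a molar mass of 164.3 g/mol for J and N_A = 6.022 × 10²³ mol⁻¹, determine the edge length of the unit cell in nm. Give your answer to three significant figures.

With Z = 2 atoms per BCC cell, a³ = Z·M/(N_A·ρ) = 2 × 164.3 / (6.022 × 10²³ × 3.750 g/cm³) = 1.455 × 10^-22 cm³.
a = (1.455 × 10^-22)^(1/3) = 5.260 × 10^-8 cm = 0.526 nm.

0.526 nm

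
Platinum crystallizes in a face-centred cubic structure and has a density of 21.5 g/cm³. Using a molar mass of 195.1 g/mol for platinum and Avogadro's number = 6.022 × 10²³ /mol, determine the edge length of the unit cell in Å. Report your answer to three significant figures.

With Z = 4 atoms per FCC cell, a³ = Z·M/(N_A·ρ) = 4 × 195.1 / (6.022 × 10²³ × 21.50 g/cm³) = 6.028 × 10^-23 cm³.
a = (6.028 × 10^-23)^(1/3) = 3.921 × 10^-8 cm = 3.92 Å.

3.92 Å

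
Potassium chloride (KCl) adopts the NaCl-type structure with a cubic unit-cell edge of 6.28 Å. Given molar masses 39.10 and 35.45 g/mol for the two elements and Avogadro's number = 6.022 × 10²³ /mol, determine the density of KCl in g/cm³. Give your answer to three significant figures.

The NaCl-type structure contains Z = 4 formula units per cell; M(KCl) = 39.10 + 35.45 = 74.55 g/mol.
a³ = (6.280 × 10^-8 cm)³ = 2.477 × 10^-22 cm³.
ρ = 4 × 74.55 / (6.022 × 10²³ × 2.477 × 10^-22) = 1.999 g/cm³.

2.00 g/cm³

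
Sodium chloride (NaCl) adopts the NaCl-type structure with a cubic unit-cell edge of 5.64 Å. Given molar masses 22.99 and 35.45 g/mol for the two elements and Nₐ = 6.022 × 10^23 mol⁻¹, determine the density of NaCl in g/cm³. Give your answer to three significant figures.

The NaCl-type structure contains Z = 4 formula units per cell; M(NaCl) = 22.99 + 35.45 = 58.44 g/mol.
a³ = (5.640 × 10^-8 cm)³ = 1.794 × 10^-22 cm³.
ρ = 4 × 58.44 / (6.022 × 10²³ × 1.794 × 10^-22) = 2.164 g/cm³.

2.16 g/cm³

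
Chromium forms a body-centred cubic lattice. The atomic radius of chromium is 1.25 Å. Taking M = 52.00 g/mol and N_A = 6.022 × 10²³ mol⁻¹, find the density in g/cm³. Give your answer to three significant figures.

7.18 g/cm³

In a BCC lattice, atoms touch along the body diagonal, so √3·a = 4r, giving a = 2.887 Å = 2.887 × 10^-8 cm.
With Z = 2, ρ = Z·M/(N_A·a³) = 2 × 52.00 / (6.022 × 10²³ × 2.406 × 10^-23) = 7.179 g/cm³.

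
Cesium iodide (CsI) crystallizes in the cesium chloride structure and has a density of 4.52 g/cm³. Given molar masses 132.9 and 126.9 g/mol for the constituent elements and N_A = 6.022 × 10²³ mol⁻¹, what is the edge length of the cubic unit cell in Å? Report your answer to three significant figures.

M(CsI) = 259.8 g/mol; Z = 1 formula unit per cell.
a³ = Z·M/(N_A·ρ) = 1 × 259.8 / (6.022 × 10²³ × 4.52) = 9.545 × 10^-23 cm³, so a = 4.570 × 10^-8 cm = 4.57 Å.

4.57 Å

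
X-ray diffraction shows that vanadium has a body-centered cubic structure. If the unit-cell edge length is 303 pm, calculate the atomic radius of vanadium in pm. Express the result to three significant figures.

In a BCC lattice, atoms touch along the body diagonal, so √3·a = 4r.
r = √3·a/4 = 1.7321 × 303 / 4 = 131 pm.

131 pm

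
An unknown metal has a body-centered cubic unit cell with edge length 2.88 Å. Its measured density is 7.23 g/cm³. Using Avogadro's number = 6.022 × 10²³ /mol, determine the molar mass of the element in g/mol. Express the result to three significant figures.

A BCC cell has Z = 2 atoms; a = 2.880 × 10^-8 cm.
M = ρ·N_A·a³/Z = 7.23 × 6.022 × 10²³ × 2.389 × 10^-23 / 2 = 52.0 g/mol.

52.0 g/mol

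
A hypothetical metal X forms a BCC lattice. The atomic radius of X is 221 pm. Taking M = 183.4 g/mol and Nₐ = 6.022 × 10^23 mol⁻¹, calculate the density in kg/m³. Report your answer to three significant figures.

In a BCC lattice, atoms touch along the body diagonal, so √3·a = 4r, giving a = 510.4 pm = 5.104 × 10^-8 cm.
With Z = 2, ρ = Z·M/(N_A·a³) = 2 × 183.4 / (6.022 × 10²³ × 1.329 × 10^-22) = 4.582 g/cm³ = 4580 kg/m³.

4580 kg/m³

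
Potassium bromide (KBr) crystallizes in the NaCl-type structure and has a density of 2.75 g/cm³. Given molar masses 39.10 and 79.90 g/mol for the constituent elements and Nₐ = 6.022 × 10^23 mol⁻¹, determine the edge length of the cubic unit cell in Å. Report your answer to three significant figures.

6.60 Å

M(KBr) = 119.0 g/mol; Z = 4 formula units per cell.
a³ = Z·M/(N_A·ρ) = 4 × 119.0 / (6.022 × 10²³ × 2.75) = 2.874 × 10^-22 cm³, so a = 6.600 × 10^-8 cm = 6.60 Å.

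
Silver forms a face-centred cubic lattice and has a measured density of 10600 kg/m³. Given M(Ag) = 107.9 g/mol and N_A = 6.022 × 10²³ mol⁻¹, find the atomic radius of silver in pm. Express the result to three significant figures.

For an FCC cell (Z = 4), a³ = Z·M/(N_A·ρ) = 4 × 107.9 / (6.022 × 10²³ × 10.60) = 6.761 × 10^-23 cm³, so a = 4.074 × 10^-8 cm = 407.4 pm.
Atoms touch along the face diagonal, so √2·a = 4r, so r = 0.3536 × a = 144 pm.

144 pm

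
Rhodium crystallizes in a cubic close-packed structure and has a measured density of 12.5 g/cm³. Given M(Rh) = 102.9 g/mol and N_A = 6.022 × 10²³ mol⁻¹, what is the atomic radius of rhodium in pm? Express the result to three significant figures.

134 pm

For an FCC cell (Z = 4), a³ = Z·M/(N_A·ρ) = 4 × 102.9 / (6.022 × 10²³ × 12.50) = 5.468 × 10^-23 cm³, so a = 3.796 × 10^-8 cm = 379.6 pm.
Atoms touch along the face diagonal, so √2·a = 4r, so r = 0.3536 × a = 134 pm.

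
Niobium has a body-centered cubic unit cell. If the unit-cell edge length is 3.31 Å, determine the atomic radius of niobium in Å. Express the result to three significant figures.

1.43 Å

In a BCC lattice, atoms touch along the body diagonal, so √3·a = 4r.
r = √3·a/4 = 1.7321 × 3.31 / 4 = 1.43 Å.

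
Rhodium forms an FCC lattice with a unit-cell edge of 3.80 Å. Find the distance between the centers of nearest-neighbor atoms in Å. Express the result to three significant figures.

2.69 Å

In an FCC structure, atoms touch along the face diagonal, so √2·a = 4r; the nearest-neighbor distance equals 2r = 0.7071·a.
d = 0.7071 × 3.80 = 2.69 Å.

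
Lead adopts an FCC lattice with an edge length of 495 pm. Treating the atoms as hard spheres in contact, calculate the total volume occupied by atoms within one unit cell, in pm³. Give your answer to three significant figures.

In an FCC lattice atoms touch along the face diagonal, so √2·a = 4r, so r = 0.3536a = 175.0 pm.
V_atoms = Z × (4/3)πr³ = 4 × (4/3)π × (175.0)³ = 8.98 × 10^7 pm³.

8.98 × 10^7 pm³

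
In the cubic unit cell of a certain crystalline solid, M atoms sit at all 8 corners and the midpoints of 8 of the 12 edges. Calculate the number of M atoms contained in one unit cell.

Corner atoms are shared by 8 cells (1/8 each), edge atoms by 4 (1/4 each).
Net atoms = 8 × 1/8 + 8 × 1/4 = 1 + 2 = 3.

3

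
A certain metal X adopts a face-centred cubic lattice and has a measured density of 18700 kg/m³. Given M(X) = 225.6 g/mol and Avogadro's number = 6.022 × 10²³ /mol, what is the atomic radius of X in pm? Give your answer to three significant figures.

152 pm

For an FCC cell (Z = 4), a³ = Z·M/(N_A·ρ) = 4 × 225.6 / (6.022 × 10²³ × 18.70) = 8.013 × 10^-23 cm³, so a = 4.311 × 10^-8 cm = 431.1 pm.
Atoms touch along the face diagonal, so √2·a = 4r, so r = 0.3536 × a = 152 pm.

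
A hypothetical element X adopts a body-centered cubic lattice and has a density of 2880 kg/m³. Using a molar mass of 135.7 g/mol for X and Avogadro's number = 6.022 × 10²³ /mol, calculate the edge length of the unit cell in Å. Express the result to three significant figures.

With Z = 2 atoms per BCC cell, a³ = Z·M/(N_A·ρ) = 2 × 135.7 / (6.022 × 10²³ × 2.880 g/cm³) = 1.565 × 10^-22 cm³.
a = (1.565 × 10^-22)^(1/3) = 5.389 × 10^-8 cm = 5.39 Å.

5.39 Å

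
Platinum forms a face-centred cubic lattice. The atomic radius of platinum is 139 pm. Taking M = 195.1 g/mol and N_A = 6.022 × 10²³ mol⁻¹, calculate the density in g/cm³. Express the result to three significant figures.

21.3 g/cm³

In an FCC lattice, atoms touch along the face diagonal, so √2·a = 4r, giving a = 393.2 pm = 3.932 × 10^-8 cm.
With Z = 4, ρ = Z·M/(N_A·a³) = 4 × 195.1 / (6.022 × 10²³ × 6.077 × 10^-23) = 21.33 g/cm³.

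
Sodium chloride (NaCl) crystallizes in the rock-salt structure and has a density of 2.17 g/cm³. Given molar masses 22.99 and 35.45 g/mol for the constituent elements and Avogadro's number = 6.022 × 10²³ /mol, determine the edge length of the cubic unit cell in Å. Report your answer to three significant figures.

M(NaCl) = 58.44 g/mol; Z = 4 formula units per cell.
a³ = Z·M/(N_A·ρ) = 4 × 58.44 / (6.022 × 10²³ × 2.17) = 1.789 × 10^-22 cm³, so a = 5.635 × 10^-8 cm = 5.63 Å.

5.63 Å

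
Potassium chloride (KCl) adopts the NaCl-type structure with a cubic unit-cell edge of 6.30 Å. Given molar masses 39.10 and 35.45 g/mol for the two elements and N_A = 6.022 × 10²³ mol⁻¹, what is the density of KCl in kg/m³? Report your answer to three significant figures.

1980 kg/m³

The NaCl-type structure contains Z = 4 formula units per cell; M(KCl) = 39.10 + 35.45 = 74.55 g/mol.
a³ = (6.300 × 10^-8 cm)³ = 2.500 × 10^-22 cm³.
ρ = 4 × 74.55 / (6.022 × 10²³ × 2.500 × 10^-22) = 1.980 g/cm³ = 1980 kg/m³.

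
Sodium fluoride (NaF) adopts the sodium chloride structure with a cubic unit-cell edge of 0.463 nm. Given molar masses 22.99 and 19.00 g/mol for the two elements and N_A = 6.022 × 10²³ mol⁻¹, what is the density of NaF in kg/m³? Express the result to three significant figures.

2810 kg/m³

The sodium chloride structure contains Z = 4 formula units per cell; M(NaF) = 22.99 + 19.00 = 41.99 g/mol.
a³ = (4.630 × 10^-8 cm)³ = 9.925 × 10^-23 cm³.
ρ = 4 × 41.99 / (6.022 × 10²³ × 9.925 × 10^-23) = 2.810 g/cm³ = 2810 kg/m³.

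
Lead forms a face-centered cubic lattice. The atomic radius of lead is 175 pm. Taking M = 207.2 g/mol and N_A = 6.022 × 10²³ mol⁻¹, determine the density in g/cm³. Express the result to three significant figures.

11.3 g/cm³

In an FCC lattice, atoms touch along the face diagonal, so √2·a = 4r, giving a = 495.0 pm = 4.950 × 10^-8 cm.
With Z = 4, ρ = Z·M/(N_A·a³) = 4 × 207.2 / (6.022 × 10²³ × 1.213 × 10^-22) = 11.35 g/cm³.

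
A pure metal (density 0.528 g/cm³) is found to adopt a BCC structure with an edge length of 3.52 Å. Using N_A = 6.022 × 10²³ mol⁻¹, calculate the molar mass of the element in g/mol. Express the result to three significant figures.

A BCC cell has Z = 2 atoms; a = 3.520 × 10^-8 cm.
M = ρ·N_A·a³/Z = 0.528 × 6.022 × 10²³ × 4.361 × 10^-23 / 2 = 6.93 g/mol.

6.93 g/mol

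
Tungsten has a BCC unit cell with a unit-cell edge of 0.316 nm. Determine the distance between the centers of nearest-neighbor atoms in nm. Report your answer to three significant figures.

In a BCC structure, atoms touch along the body diagonal, so √3·a = 4r; the nearest-neighbor distance equals 2r = 0.8660·a.
d = 0.8660 × 0.316 = 0.274 nm.

0.274 nm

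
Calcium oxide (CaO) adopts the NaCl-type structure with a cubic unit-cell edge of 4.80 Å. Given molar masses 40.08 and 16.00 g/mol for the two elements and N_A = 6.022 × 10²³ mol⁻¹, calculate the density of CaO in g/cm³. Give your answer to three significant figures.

3.37 g/cm³

The NaCl-type structure contains Z = 4 formula units per cell; M(CaO) = 40.08 + 16.00 = 56.08 g/mol.
a³ = (4.800 × 10^-8 cm)³ = 1.106 × 10^-22 cm³.
ρ = 4 × 56.08 / (6.022 × 10²³ × 1.106 × 10^-22) = 3.368 g/cm³.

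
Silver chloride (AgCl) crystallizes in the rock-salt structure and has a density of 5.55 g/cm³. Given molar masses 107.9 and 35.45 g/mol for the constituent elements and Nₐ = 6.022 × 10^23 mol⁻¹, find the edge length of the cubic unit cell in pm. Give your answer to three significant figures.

556 pm

M(AgCl) = 143.35 g/mol; Z = 4 formula units per cell.
a³ = Z·M/(N_A·ρ) = 4 × 143.35 / (6.022 × 10²³ × 5.55) = 1.716 × 10^-22 cm³, so a = 5.557 × 10^-8 cm = 556 pm.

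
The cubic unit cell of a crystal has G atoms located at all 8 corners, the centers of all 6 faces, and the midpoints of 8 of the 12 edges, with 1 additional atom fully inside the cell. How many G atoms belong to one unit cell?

7

Corner atoms are shared by 8 cells (1/8 each), face atoms by 2 (1/2 each), edge atoms by 4 (1/4 each), interior atoms are unshared.
Net atoms = 8 × 1/8 + 6 × 1/2 + 8 × 1/4 + 1 = 1 + 3 + 2 + 1 = 7.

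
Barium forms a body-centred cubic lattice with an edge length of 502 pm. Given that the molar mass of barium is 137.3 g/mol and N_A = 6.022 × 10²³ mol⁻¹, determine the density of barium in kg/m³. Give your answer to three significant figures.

3600 kg/m³

A BCC unit cell contains Z = 2 atoms.
Cell volume: a³ = (502 pm)³ = (5.020 × 10^-8 cm)³ = 1.265 × 10^-22 cm³.
ρ = Z·M/(N_A·a³) = 2 × 137.3 / (6.022 × 10²³ × 1.265 × 10^-22) = 3.605 g/cm³ = 3600 kg/m³.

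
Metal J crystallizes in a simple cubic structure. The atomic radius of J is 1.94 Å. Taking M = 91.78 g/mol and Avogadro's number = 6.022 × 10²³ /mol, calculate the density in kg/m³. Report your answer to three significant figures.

2610 kg/m³

In a simple cubic lattice, atoms touch along the cell edge, so a = 2r, giving a = 3.880 Å = 3.880 × 10^-8 cm.
With Z = 1, ρ = Z·M/(N_A·a³) = 1 × 91.78 / (6.022 × 10²³ × 5.841 × 10^-23) = 2.609 g/cm³ = 2610 kg/m³.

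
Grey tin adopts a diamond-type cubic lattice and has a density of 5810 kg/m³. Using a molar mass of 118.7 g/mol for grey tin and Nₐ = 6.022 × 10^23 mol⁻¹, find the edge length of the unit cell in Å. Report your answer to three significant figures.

6.47 Å

With Z = 8 atoms per diamond cubic cell, a³ = Z·M/(N_A·ρ) = 8 × 118.7 / (6.022 × 10²³ × 5.810 g/cm³) = 2.714 × 10^-22 cm³.
a = (2.714 × 10^-22)^(1/3) = 6.475 × 10^-8 cm = 6.47 Å.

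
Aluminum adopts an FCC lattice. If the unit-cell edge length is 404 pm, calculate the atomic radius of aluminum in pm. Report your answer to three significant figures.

In an FCC lattice, atoms touch along the face diagonal, so √2·a = 4r.
r = √2·a/4 = 1.4142 × 404 / 4 = 143 pm.

143 pm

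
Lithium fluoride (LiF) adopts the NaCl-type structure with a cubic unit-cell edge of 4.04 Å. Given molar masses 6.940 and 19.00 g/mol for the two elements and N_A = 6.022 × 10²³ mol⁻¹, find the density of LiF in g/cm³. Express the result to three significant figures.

2.61 g/cm³

The NaCl-type structure contains Z = 4 formula units per cell; M(LiF) = 6.940 + 19.00 = 25.94 g/mol.
a³ = (4.040 × 10^-8 cm)³ = 6.594 × 10^-23 cm³.
ρ = 4 × 25.94 / (6.022 × 10²³ × 6.594 × 10^-23) = 2.613 g/cm³.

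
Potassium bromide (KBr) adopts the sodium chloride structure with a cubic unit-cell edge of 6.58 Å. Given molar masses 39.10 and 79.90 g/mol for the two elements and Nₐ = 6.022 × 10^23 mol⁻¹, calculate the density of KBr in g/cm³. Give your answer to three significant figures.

The sodium chloride structure contains Z = 4 formula units per cell; M(KBr) = 39.10 + 79.90 = 119.0 g/mol.
a³ = (6.580 × 10^-8 cm)³ = 2.849 × 10^-22 cm³.
ρ = 4 × 119.0 / (6.022 × 10²³ × 2.849 × 10^-22) = 2.775 g/cm³.

2.77 g/cm³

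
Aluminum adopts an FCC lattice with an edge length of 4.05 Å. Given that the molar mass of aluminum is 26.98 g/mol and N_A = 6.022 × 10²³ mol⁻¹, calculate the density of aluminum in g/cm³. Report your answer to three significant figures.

2.70 g/cm³

An FCC unit cell contains Z = 4 atoms.
Cell volume: a³ = (4.05 Å)³ = (4.050 × 10^-8 cm)³ = 6.643 × 10^-23 cm³.
ρ = Z·M/(N_A·a³) = 4 × 26.98 / (6.022 × 10²³ × 6.643 × 10^-23) = 2.698 g/cm³.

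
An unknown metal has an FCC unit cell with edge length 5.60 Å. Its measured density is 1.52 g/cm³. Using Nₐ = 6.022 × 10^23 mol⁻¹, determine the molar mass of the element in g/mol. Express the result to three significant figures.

40.2 g/mol

An FCC cell has Z = 4 atoms; a = 5.600 × 10^-8 cm.
M = ρ·N_A·a³/Z = 1.52 × 6.022 × 10²³ × 1.756 × 10^-22 / 4 = 40.2 g/mol.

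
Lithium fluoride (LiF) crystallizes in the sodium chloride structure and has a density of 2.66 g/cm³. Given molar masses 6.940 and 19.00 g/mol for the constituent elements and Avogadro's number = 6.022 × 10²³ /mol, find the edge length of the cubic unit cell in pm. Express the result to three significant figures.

M(LiF) = 25.94 g/mol; Z = 4 formula units per cell.
a³ = Z·M/(N_A·ρ) = 4 × 25.94 / (6.022 × 10²³ × 2.66) = 6.478 × 10^-23 cm³, so a = 4.016 × 10^-8 cm = 402 pm.

402 pm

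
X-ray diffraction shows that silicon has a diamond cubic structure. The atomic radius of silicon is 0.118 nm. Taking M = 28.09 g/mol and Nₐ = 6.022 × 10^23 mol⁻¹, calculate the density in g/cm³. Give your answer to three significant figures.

In a diamond cubic lattice, nearest neighbors lie along the body diagonal with √3·a = 8r, giving a = 0.5450 nm = 5.450 × 10^-8 cm.
With Z = 8, ρ = Z·M/(N_A·a³) = 8 × 28.09 / (6.022 × 10²³ × 1.619 × 10^-22) = 2.305 g/cm³.

2.30 g/cm³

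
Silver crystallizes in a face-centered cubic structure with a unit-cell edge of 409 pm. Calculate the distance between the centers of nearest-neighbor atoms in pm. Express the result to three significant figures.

289 pm

In an FCC structure, atoms touch along the face diagonal, so √2·a = 4r; the nearest-neighbor distance equals 2r = 0.7071·a.
d = 0.7071 × 409 = 289 pm.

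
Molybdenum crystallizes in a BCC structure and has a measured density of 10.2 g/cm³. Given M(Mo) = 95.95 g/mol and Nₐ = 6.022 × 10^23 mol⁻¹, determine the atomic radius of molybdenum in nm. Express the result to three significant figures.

For a BCC cell (Z = 2), a³ = Z·M/(N_A·ρ) = 2 × 95.95 / (6.022 × 10²³ × 10.20) = 3.124 × 10^-23 cm³, so a = 3.150 × 10^-8 cm = 0.3150 nm.
Atoms touch along the body diagonal, so √3·a = 4r, so r = 0.4330 × a = 0.136 nm.

0.136 nm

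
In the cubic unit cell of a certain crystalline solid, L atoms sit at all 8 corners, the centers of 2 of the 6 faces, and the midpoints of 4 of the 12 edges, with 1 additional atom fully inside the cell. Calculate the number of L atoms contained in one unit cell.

Corner atoms are shared by 8 cells (1/8 each), face atoms by 2 (1/2 each), edge atoms by 4 (1/4 each), interior atoms are unshared.
Net atoms = 8 × 1/8 + 2 × 1/2 + 4 × 1/4 + 1 = 1 + 1 + 1 + 1 = 4.

4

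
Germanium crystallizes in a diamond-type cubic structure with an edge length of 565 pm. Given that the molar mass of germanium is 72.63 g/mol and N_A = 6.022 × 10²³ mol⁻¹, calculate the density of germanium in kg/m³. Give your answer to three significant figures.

5350 kg/m³

A diamond cubic unit cell contains Z = 8 atoms.
Cell volume: a³ = (565 pm)³ = (5.650 × 10^-8 cm)³ = 1.804 × 10^-22 cm³.
ρ = Z·M/(N_A·a³) = 8 × 72.63 / (6.022 × 10²³ × 1.804 × 10^-22) = 5.350 g/cm³ = 5350 kg/m³.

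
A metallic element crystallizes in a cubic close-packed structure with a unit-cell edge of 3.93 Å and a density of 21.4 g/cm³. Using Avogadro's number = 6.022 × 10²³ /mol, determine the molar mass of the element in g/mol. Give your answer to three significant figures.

196 g/mol

An FCC cell has Z = 4 atoms; a = 3.930 × 10^-8 cm.
M = ρ·N_A·a³/Z = 21.4 × 6.022 × 10²³ × 6.070 × 10^-23 / 4 = 196 g/mol.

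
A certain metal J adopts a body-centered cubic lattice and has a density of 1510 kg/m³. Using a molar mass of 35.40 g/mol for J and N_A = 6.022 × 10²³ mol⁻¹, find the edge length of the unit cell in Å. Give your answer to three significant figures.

4.27 Å

With Z = 2 atoms per BCC cell, a³ = Z·M/(N_A·ρ) = 2 × 35.40 / (6.022 × 10²³ × 1.510 g/cm³) = 7.786 × 10^-23 cm³.
a = (7.786 × 10^-23)^(1/3) = 4.270 × 10^-8 cm = 4.27 Å.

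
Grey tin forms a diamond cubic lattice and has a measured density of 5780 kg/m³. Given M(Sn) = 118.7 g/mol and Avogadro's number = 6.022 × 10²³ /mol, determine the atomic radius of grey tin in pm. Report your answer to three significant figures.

140 pm

For a diamond cubic cell (Z = 8), a³ = Z·M/(N_A·ρ) = 8 × 118.7 / (6.022 × 10²³ × 5.780) = 2.728 × 10^-22 cm³, so a = 6.486 × 10^-8 cm = 648.6 pm.
Nearest neighbors lie along the body diagonal with √3·a = 8r, so r = 0.2165 × a = 140 pm.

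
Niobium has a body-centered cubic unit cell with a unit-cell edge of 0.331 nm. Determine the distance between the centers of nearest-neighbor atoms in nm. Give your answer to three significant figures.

In a BCC structure, atoms touch along the body diagonal, so √3·a = 4r; the nearest-neighbor distance equals 2r = 0.8660·a.
d = 0.8660 × 0.331 = 0.287 nm.

0.287 nm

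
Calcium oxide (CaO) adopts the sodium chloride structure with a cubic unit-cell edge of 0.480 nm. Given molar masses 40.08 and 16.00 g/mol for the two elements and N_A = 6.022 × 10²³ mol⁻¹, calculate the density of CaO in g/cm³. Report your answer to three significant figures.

3.37 g/cm³

The sodium chloride structure contains Z = 4 formula units per cell; M(CaO) = 40.08 + 16.00 = 56.08 g/mol.
a³ = (4.800 × 10^-8 cm)³ = 1.106 × 10^-22 cm³.
ρ = 4 × 56.08 / (6.022 × 10²³ × 1.106 × 10^-22) = 3.368 g/cm³.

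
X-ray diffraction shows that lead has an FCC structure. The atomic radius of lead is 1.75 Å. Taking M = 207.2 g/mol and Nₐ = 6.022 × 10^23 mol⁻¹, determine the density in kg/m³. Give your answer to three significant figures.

11300 kg/m³

In an FCC lattice, atoms touch along the face diagonal, so √2·a = 4r, giving a = 4.950 Å = 4.950 × 10^-8 cm.
With Z = 4, ρ = Z·M/(N_A·a³) = 4 × 207.2 / (6.022 × 10²³ × 1.213 × 10^-22) = 11.35 g/cm³ = 11300 kg/m³.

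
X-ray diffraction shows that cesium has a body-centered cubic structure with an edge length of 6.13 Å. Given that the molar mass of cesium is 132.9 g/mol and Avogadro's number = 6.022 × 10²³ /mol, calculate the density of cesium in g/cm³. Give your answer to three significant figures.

A BCC unit cell contains Z = 2 atoms.
Cell volume: a³ = (6.13 Å)³ = (6.130 × 10^-8 cm)³ = 2.303 × 10^-22 cm³.
ρ = Z·M/(N_A·a³) = 2 × 132.9 / (6.022 × 10²³ × 2.303 × 10^-22) = 1.916 g/cm³.

1.92 g/cm³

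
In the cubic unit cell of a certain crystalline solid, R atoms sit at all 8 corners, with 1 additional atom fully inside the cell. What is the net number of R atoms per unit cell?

2

Corner atoms are shared by 8 cells (1/8 each), interior atoms are unshared.
Net atoms = 8 × 1/8 + 1 = 1 + 1 = 2.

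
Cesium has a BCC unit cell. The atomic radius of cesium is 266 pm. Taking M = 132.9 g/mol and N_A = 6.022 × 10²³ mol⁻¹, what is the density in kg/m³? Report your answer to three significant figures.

1900 kg/m³

In a BCC lattice, atoms touch along the body diagonal, so √3·a = 4r, giving a = 614.3 pm = 6.143 × 10^-8 cm.
With Z = 2, ρ = Z·M/(N_A·a³) = 2 × 132.9 / (6.022 × 10²³ × 2.318 × 10^-22) = 1.904 g/cm³ = 1900 kg/m³.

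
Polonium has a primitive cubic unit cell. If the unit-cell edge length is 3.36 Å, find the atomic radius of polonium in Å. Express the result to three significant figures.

In a simple cubic lattice, atoms touch along the cell edge, so a = 2r.
r = a/2 = 3.36/2 = 1.68 Å.

1.68 Å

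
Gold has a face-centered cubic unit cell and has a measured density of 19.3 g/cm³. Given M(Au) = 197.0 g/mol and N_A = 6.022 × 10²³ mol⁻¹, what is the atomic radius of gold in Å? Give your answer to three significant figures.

1.44 Å

For an FCC cell (Z = 4), a³ = Z·M/(N_A·ρ) = 4 × 197.0 / (6.022 × 10²³ × 19.30) = 6.780 × 10^-23 cm³, so a = 4.078 × 10^-8 cm = 4.078 Å.
Atoms touch along the face diagonal, so √2·a = 4r, so r = 0.3536 × a = 1.44 Å.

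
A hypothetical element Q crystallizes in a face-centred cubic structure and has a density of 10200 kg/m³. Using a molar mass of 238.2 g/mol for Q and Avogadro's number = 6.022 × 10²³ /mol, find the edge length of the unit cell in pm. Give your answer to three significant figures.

537 pm

With Z = 4 atoms per FCC cell, a³ = Z·M/(N_A·ρ) = 4 × 238.2 / (6.022 × 10²³ × 10.20 g/cm³) = 1.551 × 10^-22 cm³.
a = (1.551 × 10^-22)^(1/3) = 5.373 × 10^-8 cm = 537 pm.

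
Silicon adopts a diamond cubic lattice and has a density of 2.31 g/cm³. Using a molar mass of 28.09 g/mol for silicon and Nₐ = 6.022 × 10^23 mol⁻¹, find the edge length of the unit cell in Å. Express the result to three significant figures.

With Z = 8 atoms per diamond cubic cell, a³ = Z·M/(N_A·ρ) = 8 × 28.09 / (6.022 × 10²³ × 2.310 g/cm³) = 1.615 × 10^-22 cm³.
a = (1.615 × 10^-22)^(1/3) = 5.446 × 10^-8 cm = 5.45 Å.

5.45 Å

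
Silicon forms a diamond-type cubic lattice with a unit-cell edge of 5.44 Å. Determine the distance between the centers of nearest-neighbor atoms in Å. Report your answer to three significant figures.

In a diamond cubic structure, nearest neighbors lie along the body diagonal with √3·a = 8r; the nearest-neighbor distance equals 2r = 0.4330·a.
d = 0.4330 × 5.44 = 2.36 Å.

2.36 Å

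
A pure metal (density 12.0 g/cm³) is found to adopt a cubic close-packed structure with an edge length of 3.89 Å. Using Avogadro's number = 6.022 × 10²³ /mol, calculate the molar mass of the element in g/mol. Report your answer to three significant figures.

An FCC cell has Z = 4 atoms; a = 3.890 × 10^-8 cm.
M = ρ·N_A·a³/Z = 12.0 × 6.022 × 10²³ × 5.886 × 10^-23 / 4 = 106 g/mol.

106 g/mol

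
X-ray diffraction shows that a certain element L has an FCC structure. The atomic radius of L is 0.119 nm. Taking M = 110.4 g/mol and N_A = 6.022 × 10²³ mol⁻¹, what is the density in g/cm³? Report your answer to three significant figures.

19.2 g/cm³

In an FCC lattice, atoms touch along the face diagonal, so √2·a = 4r, giving a = 0.3366 nm = 3.366 × 10^-8 cm.
With Z = 4, ρ = Z·M/(N_A·a³) = 4 × 110.4 / (6.022 × 10²³ × 3.813 × 10^-23) = 19.23 g/cm³.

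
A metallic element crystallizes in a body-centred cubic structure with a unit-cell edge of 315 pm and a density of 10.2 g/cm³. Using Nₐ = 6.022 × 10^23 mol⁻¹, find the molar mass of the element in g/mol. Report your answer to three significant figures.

96.0 g/mol

A BCC cell has Z = 2 atoms; a = 3.150 × 10^-8 cm.
M = ρ·N_A·a³/Z = 10.2 × 6.022 × 10²³ × 3.126 × 10^-23 / 2 = 96.0 g/mol.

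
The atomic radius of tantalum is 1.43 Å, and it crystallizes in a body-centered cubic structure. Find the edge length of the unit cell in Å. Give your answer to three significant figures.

In a BCC lattice, atoms touch along the body diagonal, so √3·a = 4r.
a = 4r/√3 = 4 × 1.43 / 1.7321 = 3.30 Å.

3.30 Å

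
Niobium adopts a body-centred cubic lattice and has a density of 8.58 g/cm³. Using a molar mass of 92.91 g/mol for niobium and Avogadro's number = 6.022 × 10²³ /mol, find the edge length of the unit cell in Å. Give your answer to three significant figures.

3.30 Å

With Z = 2 atoms per BCC cell, a³ = Z·M/(N_A·ρ) = 2 × 92.91 / (6.022 × 10²³ × 8.580 g/cm³) = 3.596 × 10^-23 cm³.
a = (3.596 × 10^-23)^(1/3) = 3.301 × 10^-8 cm = 3.30 Å.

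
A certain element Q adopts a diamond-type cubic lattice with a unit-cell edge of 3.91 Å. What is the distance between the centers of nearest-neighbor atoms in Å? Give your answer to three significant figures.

In a diamond cubic structure, nearest neighbors lie along the body diagonal with √3·a = 8r; the nearest-neighbor distance equals 2r = 0.4330·a.
d = 0.4330 × 3.91 = 1.69 Å.

1.69 Å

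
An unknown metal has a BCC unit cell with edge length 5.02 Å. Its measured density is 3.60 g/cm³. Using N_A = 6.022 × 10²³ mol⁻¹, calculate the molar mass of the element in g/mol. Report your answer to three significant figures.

137 g/mol

A BCC cell has Z = 2 atoms; a = 5.020 × 10^-8 cm.
M = ρ·N_A·a³/Z = 3.60 × 6.022 × 10²³ × 1.265 × 10^-22 / 2 = 137 g/mol.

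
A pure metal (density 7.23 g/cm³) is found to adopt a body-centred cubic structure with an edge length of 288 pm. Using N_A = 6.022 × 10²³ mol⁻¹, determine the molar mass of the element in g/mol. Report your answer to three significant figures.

52.0 g/mol

A BCC cell has Z = 2 atoms; a = 2.880 × 10^-8 cm.
M = ρ·N_A·a³/Z = 7.23 × 6.022 × 10²³ × 2.389 × 10^-23 / 2 = 52.0 g/mol.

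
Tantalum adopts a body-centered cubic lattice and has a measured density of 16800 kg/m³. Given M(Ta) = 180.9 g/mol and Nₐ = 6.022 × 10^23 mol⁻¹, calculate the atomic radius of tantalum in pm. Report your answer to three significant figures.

For a BCC cell (Z = 2), a³ = Z·M/(N_A·ρ) = 2 × 180.9 / (6.022 × 10²³ × 16.80) = 3.576 × 10^-23 cm³, so a = 3.295 × 10^-8 cm = 329.5 pm.
Atoms touch along the body diagonal, so √3·a = 4r, so r = 0.4330 × a = 143 pm.

143 pm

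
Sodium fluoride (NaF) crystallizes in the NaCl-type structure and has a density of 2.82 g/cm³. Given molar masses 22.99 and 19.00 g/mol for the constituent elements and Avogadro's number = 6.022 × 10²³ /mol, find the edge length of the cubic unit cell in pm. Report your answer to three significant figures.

M(NaF) = 41.99 g/mol; Z = 4 formula units per cell.
a³ = Z·M/(N_A·ρ) = 4 × 41.99 / (6.022 × 10²³ × 2.82) = 9.890 × 10^-23 cm³, so a = 4.625 × 10^-8 cm = 462 pm.

462 pm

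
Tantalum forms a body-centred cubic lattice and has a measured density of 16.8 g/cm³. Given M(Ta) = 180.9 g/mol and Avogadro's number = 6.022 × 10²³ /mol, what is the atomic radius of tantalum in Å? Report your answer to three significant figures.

For a BCC cell (Z = 2), a³ = Z·M/(N_A·ρ) = 2 × 180.9 / (6.022 × 10²³ × 16.80) = 3.576 × 10^-23 cm³, so a = 3.295 × 10^-8 cm = 3.295 Å.
Atoms touch along the body diagonal, so √3·a = 4r, so r = 0.4330 × a = 1.43 Å.

1.43 Å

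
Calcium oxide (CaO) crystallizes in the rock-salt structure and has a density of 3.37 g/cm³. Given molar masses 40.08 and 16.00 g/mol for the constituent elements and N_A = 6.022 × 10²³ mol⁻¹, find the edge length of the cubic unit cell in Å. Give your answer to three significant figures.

M(CaO) = 56.08 g/mol; Z = 4 formula units per cell.
a³ = Z·M/(N_A·ρ) = 4 × 56.08 / (6.022 × 10²³ × 3.37) = 1.105 × 10^-22 cm³, so a = 4.799 × 10^-8 cm = 4.80 Å.

4.80 Å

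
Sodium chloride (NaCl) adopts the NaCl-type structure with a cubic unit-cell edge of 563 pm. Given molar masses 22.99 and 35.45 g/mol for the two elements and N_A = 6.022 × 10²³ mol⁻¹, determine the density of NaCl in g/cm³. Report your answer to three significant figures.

The NaCl-type structure contains Z = 4 formula units per cell; M(NaCl) = 22.99 + 35.45 = 58.44 g/mol.
a³ = (5.630 × 10^-8 cm)³ = 1.785 × 10^-22 cm³.
ρ = 4 × 58.44 / (6.022 × 10²³ × 1.785 × 10^-22) = 2.175 g/cm³.

2.18 g/cm³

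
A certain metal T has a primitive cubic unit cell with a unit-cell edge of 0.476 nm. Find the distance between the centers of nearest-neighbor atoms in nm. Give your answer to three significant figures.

0.476 nm

In a simple cubic structure, atoms touch along the cell edge, so a = 2r; the nearest-neighbor distance equals 2r = 1.000·a.
d = 1.000 × 0.476 = 0.476 nm.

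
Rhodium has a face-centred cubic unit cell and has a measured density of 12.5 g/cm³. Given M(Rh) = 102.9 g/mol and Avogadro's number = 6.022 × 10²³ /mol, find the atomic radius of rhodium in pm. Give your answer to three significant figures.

134 pm

For an FCC cell (Z = 4), a³ = Z·M/(N_A·ρ) = 4 × 102.9 / (6.022 × 10²³ × 12.50) = 5.468 × 10^-23 cm³, so a = 3.796 × 10^-8 cm = 379.6 pm.
Atoms touch along the face diagonal, so √2·a = 4r, so r = 0.3536 × a = 134 pm.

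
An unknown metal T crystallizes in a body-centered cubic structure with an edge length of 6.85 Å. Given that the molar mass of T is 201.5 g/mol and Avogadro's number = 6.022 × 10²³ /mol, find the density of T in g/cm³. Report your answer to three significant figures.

A BCC unit cell contains Z = 2 atoms.
Cell volume: a³ = (6.85 Å)³ = (6.850 × 10^-8 cm)³ = 3.214 × 10^-22 cm³.
ρ = Z·M/(N_A·a³) = 2 × 201.5 / (6.022 × 10²³ × 3.214 × 10^-22) = 2.082 g/cm³.

2.08 g/cm³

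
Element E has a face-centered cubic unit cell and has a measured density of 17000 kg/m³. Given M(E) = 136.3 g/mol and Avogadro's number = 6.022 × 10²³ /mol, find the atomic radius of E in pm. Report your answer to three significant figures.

For an FCC cell (Z = 4), a³ = Z·M/(N_A·ρ) = 4 × 136.3 / (6.022 × 10²³ × 17.00) = 5.326 × 10^-23 cm³, so a = 3.762 × 10^-8 cm = 376.2 pm.
Atoms touch along the face diagonal, so √2·a = 4r, so r = 0.3536 × a = 133 pm.

133 pm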